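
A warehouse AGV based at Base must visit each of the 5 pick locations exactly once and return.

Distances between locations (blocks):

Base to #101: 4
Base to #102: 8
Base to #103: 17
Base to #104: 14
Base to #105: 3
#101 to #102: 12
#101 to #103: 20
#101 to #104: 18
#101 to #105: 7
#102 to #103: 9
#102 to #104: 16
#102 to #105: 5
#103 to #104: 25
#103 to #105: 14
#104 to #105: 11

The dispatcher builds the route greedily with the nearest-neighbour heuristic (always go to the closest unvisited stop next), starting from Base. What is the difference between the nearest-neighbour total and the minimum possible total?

Excess over optimum: 6 blocks.

Base: #105=3, #101=4, #102=8, #104=14, #103=17 ⇒ #105
#105: #102=5, #101=7, #104=11, #103=14 ⇒ #102
#102: #103=9, #101=12, #104=16 ⇒ #103
#103: #101=20, #104=25 ⇒ #101
#101: #104=18 ⇒ #104
NN route Base → #105 → #102 → #103 → #101 → #104 → Base costs 69.
Optimal: Base → #101 → #103 → #102 → #104 → #105 → Base costs 63 (by enumerating all 60 distinct tours).
Excess = 69 − 63 = 6.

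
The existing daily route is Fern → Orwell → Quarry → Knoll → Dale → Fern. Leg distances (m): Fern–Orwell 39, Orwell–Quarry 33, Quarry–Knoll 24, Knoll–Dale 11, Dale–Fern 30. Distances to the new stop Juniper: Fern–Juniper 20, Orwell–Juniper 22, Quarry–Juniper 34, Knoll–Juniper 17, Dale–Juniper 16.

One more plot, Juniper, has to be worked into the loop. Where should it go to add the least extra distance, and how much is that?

Insertion cost between consecutive stops i–j is d(i,Juniper) + d(Juniper,j) − d(i,j):
  between Fern and Orwell: 20 + 22 − 39 = 3
  between Orwell and Quarry: 22 + 34 − 33 = 23
  between Quarry and Knoll: 34 + 17 − 24 = 27
  between Knoll and Dale: 17 + 16 − 11 = 22
  between Dale and Fern: 16 + 20 − 30 = 6
Cheapest insertion is between Fern and Orwell, adding 3.
New total = 137 + 3 = 140.

Minimum extra distance: 3 m, inserting Juniper between Fern and Orwell.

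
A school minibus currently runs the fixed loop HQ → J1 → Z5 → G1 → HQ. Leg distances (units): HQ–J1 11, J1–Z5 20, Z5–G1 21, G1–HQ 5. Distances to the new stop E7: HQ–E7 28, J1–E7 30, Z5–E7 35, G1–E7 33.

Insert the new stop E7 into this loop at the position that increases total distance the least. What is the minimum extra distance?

Insertion cost between consecutive stops i–j is d(i,E7) + d(E7,j) − d(i,j):
  between HQ and J1: 28 + 30 − 11 = 47
  between J1 and Z5: 30 + 35 − 20 = 45
  between Z5 and G1: 35 + 33 − 21 = 47
  between G1 and HQ: 33 + 28 − 5 = 56
Cheapest insertion is between J1 and Z5, adding 45.
New total = 57 + 45 = 102.

Minimum extra distance: 45, inserting E7 between J1 and Z5.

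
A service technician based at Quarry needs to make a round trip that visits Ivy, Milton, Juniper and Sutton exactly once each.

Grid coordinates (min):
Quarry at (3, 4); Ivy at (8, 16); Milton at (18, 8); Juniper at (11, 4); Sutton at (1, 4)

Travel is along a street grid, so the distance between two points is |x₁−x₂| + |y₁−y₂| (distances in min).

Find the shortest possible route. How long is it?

Quarry-Ivy-Milton-Juniper-Sutton-Quarry: 17+18+11+10+2 = 58
Quarry-Ivy-Milton-Sutton-Juniper-Quarry: 17+18+21+10+8 = 74
Quarry-Ivy-Juniper-Milton-Sutton-Quarry: 17+15+11+21+2 = 66
Quarry-Ivy-Juniper-Sutton-Milton-Quarry: 17+15+10+21+19 = 82
Quarry-Ivy-Sutton-Milton-Juniper-Quarry: 17+19+21+11+8 = 76
Quarry-Ivy-Sutton-Juniper-Milton-Quarry: 17+19+10+11+19 = 76
Quarry-Milton-Ivy-Juniper-Sutton-Quarry: 19+18+15+10+2 = 64
Quarry-Milton-Ivy-Sutton-Juniper-Quarry: 19+18+19+10+8 = 74
Quarry-Milton-Juniper-Ivy-Sutton-Quarry: 19+11+15+19+2 = 66
Quarry-Milton-Sutton-Ivy-Juniper-Quarry: 19+21+19+15+8 = 82
Quarry-Juniper-Ivy-Milton-Sutton-Quarry: 8+15+18+21+2 = 64
Quarry-Juniper-Milton-Ivy-Sutton-Quarry: 8+11+18+19+2 = 58
The minimum is 58.
One optimal route: Quarry → Ivy → Milton → Juniper → Sutton → Quarry (or its reverse).

58 min — the shortest possible round trip.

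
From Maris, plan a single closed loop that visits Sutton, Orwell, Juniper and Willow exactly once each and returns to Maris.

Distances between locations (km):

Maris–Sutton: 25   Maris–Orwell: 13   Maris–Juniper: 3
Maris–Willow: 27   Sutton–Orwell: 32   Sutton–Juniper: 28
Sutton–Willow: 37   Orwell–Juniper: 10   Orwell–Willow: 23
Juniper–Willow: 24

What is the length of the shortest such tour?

Minimum total distance: 98 km.

Maris - Sutton - Orwell - Juniper - Willow - Maris: 25+32+10+24+27 = 118
Maris - Sutton - Orwell - Willow - Juniper - Maris: 25+32+23+24+3 = 107
Maris - Sutton - Juniper - Orwell - Willow - Maris: 25+28+10+23+27 = 113
Maris - Sutton - Juniper - Willow - Orwell - Maris: 25+28+24+23+13 = 113
Maris - Sutton - Willow - Orwell - Juniper - Maris: 25+37+23+10+3 = 98
Maris - Sutton - Willow - Juniper - Orwell - Maris: 25+37+24+10+13 = 109
Maris - Orwell - Sutton - Juniper - Willow - Maris: 13+32+28+24+27 = 124
Maris - Orwell - Sutton - Willow - Juniper - Maris: 13+32+37+24+3 = 109
Maris - Orwell - Juniper - Sutton - Willow - Maris: 13+10+28+37+27 = 115
Maris - Orwell - Willow - Sutton - Juniper - Maris: 13+23+37+28+3 = 104
Maris - Juniper - Sutton - Orwell - Willow - Maris: 3+28+32+23+27 = 113
Maris - Juniper - Orwell - Sutton - Willow - Maris: 3+10+32+37+27 = 109
The minimum is 98.
One optimal route: Maris → Sutton → Willow → Orwell → Juniper → Maris (or its reverse).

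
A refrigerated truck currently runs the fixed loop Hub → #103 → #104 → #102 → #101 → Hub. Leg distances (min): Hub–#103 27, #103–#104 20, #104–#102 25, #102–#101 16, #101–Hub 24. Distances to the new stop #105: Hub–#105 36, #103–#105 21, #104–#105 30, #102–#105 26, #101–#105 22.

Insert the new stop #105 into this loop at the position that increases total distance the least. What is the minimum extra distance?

Minimum extra distance: 30 min, inserting #105 between Hub and #103.

Insertion cost between consecutive stops i–j is d(i,#105) + d(#105,j) − d(i,j):
  between Hub and #103: 36 + 21 − 27 = 30
  between #103 and #104: 21 + 30 − 20 = 31
  between #104 and #102: 30 + 26 − 25 = 31
  between #102 and #101: 26 + 22 − 16 = 32
  between #101 and Hub: 22 + 36 − 24 = 34
Cheapest insertion is between Hub and #103, adding 30.
New total = 112 + 30 = 142.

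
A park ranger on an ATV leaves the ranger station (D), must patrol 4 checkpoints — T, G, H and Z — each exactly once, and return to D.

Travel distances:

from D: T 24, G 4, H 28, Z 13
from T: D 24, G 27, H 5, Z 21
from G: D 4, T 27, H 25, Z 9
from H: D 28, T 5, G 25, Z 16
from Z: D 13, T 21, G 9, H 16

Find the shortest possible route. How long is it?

Minimum total distance: 58.

D→T→G→H→Z→D: 24+27+25+16+13 = 105
D→T→G→Z→H→D: 24+27+9+16+28 = 104
D→T→H→G→Z→D: 24+5+25+9+13 = 76
D→T→H→Z→G→D: 24+5+16+9+4 = 58
D→T→Z→G→H→D: 24+21+9+25+28 = 107
D→T→Z→H→G→D: 24+21+16+25+4 = 90
D→G→T→H→Z→D: 4+27+5+16+13 = 65
D→G→T→Z→H→D: 4+27+21+16+28 = 96
D→G→H→T→Z→D: 4+25+5+21+13 = 68
D→G→Z→T→H→D: 4+9+21+5+28 = 67
D→H→T→G→Z→D: 28+5+27+9+13 = 82
D→H→G→T→Z→D: 28+25+27+21+13 = 114
The minimum is 58.
One optimal route: D → T → H → Z → G → D (or its reverse).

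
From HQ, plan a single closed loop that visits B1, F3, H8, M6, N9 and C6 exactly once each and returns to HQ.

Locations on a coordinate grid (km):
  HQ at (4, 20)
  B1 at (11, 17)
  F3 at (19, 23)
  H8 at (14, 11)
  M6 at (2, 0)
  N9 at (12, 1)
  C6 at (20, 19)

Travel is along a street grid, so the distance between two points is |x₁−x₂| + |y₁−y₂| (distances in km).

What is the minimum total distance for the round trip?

HQ - B1 - F3 - H8 - M6 - N9 - C6 - HQ: 10+14+17+23+11+26+17 = 118
HQ - B1 - F3 - H8 - M6 - C6 - N9 - HQ: 10+14+17+23+37+26+27 = 154
HQ - B1 - F3 - H8 - N9 - M6 - C6 - HQ: 10+14+17+12+11+37+17 = 118
HQ - B1 - F3 - H8 - N9 - C6 - M6 - HQ: 10+14+17+12+26+37+22 = 138
HQ - B1 - F3 - H8 - C6 - M6 - N9 - HQ: 10+14+17+14+37+11+27 = 130
HQ - B1 - F3 - H8 - C6 - N9 - M6 - HQ: 10+14+17+14+26+11+22 = 114
HQ - B1 - F3 - M6 - H8 - N9 - C6 - HQ: 10+14+40+23+12+26+17 = 142
HQ - B1 - F3 - M6 - H8 - C6 - N9 - HQ: 10+14+40+23+14+26+27 = 154
… (352 more)
HQ - B1 - F3 - C6 - H8 - N9 - M6 - HQ: 10+14+5+14+12+11+22 = 88  ← best
The minimum is 88.
One optimal route: HQ → B1 → F3 → C6 → H8 → N9 → M6 → HQ (or its reverse).

88 km — the shortest possible round trip.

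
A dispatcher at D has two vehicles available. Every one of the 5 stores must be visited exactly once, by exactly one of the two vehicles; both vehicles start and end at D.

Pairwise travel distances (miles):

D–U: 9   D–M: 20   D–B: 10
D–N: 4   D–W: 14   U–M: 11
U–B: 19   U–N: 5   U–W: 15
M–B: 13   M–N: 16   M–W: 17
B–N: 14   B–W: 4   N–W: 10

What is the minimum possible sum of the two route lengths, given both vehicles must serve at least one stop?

Try each way of splitting the stops between the two vehicles (each non-empty) and, for each split, find the best tour for each vehicle:
  {U} + {M, B, N, W}: 18 + 51 = 69
  {M} + {U, B, N, W}: 40 + 38 = 78
  {U, M} + {B, N, W}: 40 + 28 = 68
  {B} + {U, M, N, W}: 20 + 51 = 71
  {U, B} + {M, N, W}: 38 + 51 = 89
  {M, B} + {U, N, W}: 43 + 38 = 81
  … (15 splits in total)
  {N} + {U, M, B, W}: 8 + 51 = 59  ← best
Best: vehicle 1 D → N → D = 8; vehicle 2 D → U → M → B → W → D = 51; combined 59.

Minimum combined distance: 59 miles.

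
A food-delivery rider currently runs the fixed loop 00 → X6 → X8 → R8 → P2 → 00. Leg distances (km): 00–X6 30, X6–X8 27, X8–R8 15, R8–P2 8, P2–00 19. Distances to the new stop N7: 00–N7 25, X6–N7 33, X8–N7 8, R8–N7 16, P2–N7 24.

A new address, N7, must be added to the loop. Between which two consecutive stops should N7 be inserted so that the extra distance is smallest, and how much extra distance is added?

Adding 9 km by placing N7 on the X8–R8 leg.

Insertion cost between consecutive stops i–j is d(i,N7) + d(N7,j) − d(i,j):
  between 00 and X6: 25 + 33 − 30 = 28
  between X6 and X8: 33 + 8 − 27 = 14
  between X8 and R8: 8 + 16 − 15 = 9
  between R8 and P2: 16 + 24 − 8 = 32
  between P2 and 00: 24 + 25 − 19 = 30
Cheapest insertion is between X8 and R8, adding 9.
New total = 99 + 9 = 108.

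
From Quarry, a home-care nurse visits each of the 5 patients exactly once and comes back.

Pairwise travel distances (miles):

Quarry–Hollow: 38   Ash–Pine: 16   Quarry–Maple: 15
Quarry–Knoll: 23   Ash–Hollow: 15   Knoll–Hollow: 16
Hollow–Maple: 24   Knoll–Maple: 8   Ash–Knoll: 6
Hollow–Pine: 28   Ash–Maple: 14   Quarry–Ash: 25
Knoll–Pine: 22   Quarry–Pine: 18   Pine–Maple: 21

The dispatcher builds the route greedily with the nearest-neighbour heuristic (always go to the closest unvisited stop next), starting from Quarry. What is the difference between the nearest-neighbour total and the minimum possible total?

The nearest-neighbour route is 2 miles longer than optimal.

From Quarry: Maple=15, Pine=18, Knoll=23, Ash=25, Hollow=38 → choose Maple (15).
From Maple: Knoll=8, Ash=14, Pine=21, Hollow=24 → choose Knoll (8).
From Knoll: Ash=6, Hollow=16, Pine=22 → choose Ash (6).
From Ash: Hollow=15, Pine=16 → choose Hollow (15).
From Hollow: Pine=28 → choose Pine (28).
NN route Quarry → Maple → Knoll → Ash → Hollow → Pine → Quarry costs 90.
Optimal: Quarry → Pine → Ash → Hollow → Knoll → Maple → Quarry costs 88 (by enumerating all 60 distinct tours).
Excess = 90 − 88 = 2.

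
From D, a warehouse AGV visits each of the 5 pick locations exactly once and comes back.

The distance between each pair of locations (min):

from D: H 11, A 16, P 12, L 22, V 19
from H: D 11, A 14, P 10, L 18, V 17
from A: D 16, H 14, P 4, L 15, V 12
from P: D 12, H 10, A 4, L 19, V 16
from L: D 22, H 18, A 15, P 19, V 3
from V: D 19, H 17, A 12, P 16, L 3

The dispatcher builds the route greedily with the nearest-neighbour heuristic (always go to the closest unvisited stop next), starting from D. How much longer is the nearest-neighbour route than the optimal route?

Excess over optimum: 2 min.

From D: H=11, P=12, A=16, V=19, L=22 → choose H (11).
From H: P=10, A=14, V=17, L=18 → choose P (10).
From P: A=4, V=16, L=19 → choose A (4).
From A: V=12, L=15 → choose V (12).
From V: L=3 → choose L (3).
NN route D → H → P → A → V → L → D costs 62.
Optimal: D → H → L → V → A → P → D costs 60 (by enumerating all 60 distinct tours).
Excess = 62 − 60 = 2.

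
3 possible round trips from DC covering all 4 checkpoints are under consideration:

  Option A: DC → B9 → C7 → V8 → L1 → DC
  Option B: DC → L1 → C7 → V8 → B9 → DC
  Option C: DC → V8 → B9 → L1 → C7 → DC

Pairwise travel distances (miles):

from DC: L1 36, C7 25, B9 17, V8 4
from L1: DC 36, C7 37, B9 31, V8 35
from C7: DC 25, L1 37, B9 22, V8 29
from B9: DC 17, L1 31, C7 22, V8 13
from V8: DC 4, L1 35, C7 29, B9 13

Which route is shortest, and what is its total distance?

Option A: 17 + 22 + 29 + 35 + 36 = 139
Option B: 36 + 37 + 29 + 13 + 17 = 132
Option C: 4 + 13 + 31 + 37 + 25 = 110

110 miles — Option C is the shortest.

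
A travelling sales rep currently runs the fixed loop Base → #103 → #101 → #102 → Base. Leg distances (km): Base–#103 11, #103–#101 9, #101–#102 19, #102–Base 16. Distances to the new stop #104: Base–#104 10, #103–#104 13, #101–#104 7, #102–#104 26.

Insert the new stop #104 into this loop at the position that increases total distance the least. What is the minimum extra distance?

Adding 11 km by placing #104 on the #103–#101 leg.

Insertion cost between consecutive stops i–j is d(i,#104) + d(#104,j) − d(i,j):
  between Base and #103: 10 + 13 − 11 = 12
  between #103 and #101: 13 + 7 − 9 = 11
  between #101 and #102: 7 + 26 − 19 = 14
  between #102 and Base: 26 + 10 − 16 = 20
Cheapest insertion is between #103 and #101, adding 11.
New total = 55 + 11 = 66.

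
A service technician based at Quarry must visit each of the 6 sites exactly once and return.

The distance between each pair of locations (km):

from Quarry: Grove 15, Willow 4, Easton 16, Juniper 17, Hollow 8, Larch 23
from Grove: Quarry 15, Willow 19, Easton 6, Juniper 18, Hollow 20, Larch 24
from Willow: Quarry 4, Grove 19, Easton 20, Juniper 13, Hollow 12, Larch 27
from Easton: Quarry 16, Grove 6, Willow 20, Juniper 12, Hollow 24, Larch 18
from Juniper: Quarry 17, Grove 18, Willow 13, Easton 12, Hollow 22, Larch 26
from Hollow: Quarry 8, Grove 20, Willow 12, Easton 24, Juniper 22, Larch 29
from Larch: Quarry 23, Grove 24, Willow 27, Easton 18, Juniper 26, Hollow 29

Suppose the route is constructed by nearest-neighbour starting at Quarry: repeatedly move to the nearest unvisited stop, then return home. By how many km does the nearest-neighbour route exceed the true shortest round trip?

From Quarry: Willow=4, Hollow=8, Grove=15, Easton=16, Juniper=17, Larch=23 → choose Willow (4).
From Willow: Hollow=12, Juniper=13, Grove=19, Easton=20, Larch=27 → choose Hollow (12).
From Hollow: Grove=20, Juniper=22, Easton=24, Larch=29 → choose Grove (20).
From Grove: Easton=6, Juniper=18, Larch=24 → choose Easton (6).
From Easton: Juniper=12, Larch=18 → choose Juniper (12).
From Juniper: Larch=26 → choose Larch (26).
NN route Quarry → Willow → Hollow → Grove → Easton → Juniper → Larch → Quarry costs 103.
Optimal: Quarry → Willow → Juniper → Larch → Easton → Grove → Hollow → Quarry costs 95 (by enumerating all 360 distinct tours).
Excess = 103 − 95 = 8.

Excess over optimum: 8 km.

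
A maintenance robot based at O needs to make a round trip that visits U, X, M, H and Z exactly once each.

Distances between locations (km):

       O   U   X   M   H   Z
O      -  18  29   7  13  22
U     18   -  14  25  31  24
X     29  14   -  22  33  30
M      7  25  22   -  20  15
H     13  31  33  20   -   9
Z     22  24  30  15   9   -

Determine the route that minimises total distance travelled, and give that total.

89 km — the shortest possible round trip.

There are 60 distinct closed tours to check (reversals are equivalent).
O-U-X-M-H-Z-O: 18+14+22+20+9+22 = 105
O-U-X-M-Z-H-O: 18+14+22+15+9+13 = 91
O-U-X-H-M-Z-O: 18+14+33+20+15+22 = 122
O-U-X-H-Z-M-O: 18+14+33+9+15+7 = 96
O-U-X-Z-M-H-O: 18+14+30+15+20+13 = 110
O-U-X-Z-H-M-O: 18+14+30+9+20+7 = 98
O-U-M-X-H-Z-O: 18+25+22+33+9+22 = 129
O-U-M-X-Z-H-O: 18+25+22+30+9+13 = 117
O-U-M-H-X-Z-O: 18+25+20+33+30+22 = 148
O-U-M-H-Z-X-O: 18+25+20+9+30+29 = 131
O-U-M-Z-X-H-O: 18+25+15+30+33+13 = 134
O-U-M-Z-H-X-O: 18+25+15+9+33+29 = 129
O-U-H-X-M-Z-O: 18+31+33+22+15+22 = 141
O-U-H-X-Z-M-O: 18+31+33+30+15+7 = 134
… (46 more)
O-M-X-U-Z-H-O: 7+22+14+24+9+13 = 89  ← best
The minimum is 89.
One optimal route: O → M → X → U → Z → H → O (or its reverse).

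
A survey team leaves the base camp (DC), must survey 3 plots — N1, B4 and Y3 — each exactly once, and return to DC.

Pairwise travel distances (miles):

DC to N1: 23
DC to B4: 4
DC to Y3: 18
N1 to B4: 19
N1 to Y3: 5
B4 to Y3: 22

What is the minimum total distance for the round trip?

46 miles — the shortest possible round trip.

With 3 stops there are 3!/2 = 3 distinct round trips (a route and its reverse cost the same).
DC → N1 → B4 → Y3 → DC: 23+19+22+18 = 82
DC → N1 → Y3 → B4 → DC: 23+5+22+4 = 54
DC → B4 → N1 → Y3 → DC: 4+19+5+18 = 46
The minimum is 46.
One optimal route: DC → B4 → N1 → Y3 → DC (or its reverse).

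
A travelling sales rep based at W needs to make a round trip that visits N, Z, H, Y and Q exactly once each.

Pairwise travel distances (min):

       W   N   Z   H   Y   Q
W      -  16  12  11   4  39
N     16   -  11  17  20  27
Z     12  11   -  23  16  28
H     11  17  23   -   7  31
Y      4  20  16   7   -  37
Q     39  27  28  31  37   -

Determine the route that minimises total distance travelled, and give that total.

With 5 stops there are 5!/2 = 60 distinct round trips (a route and its reverse cost the same).
W - N - Z - H - Y - Q - W: 16+11+23+7+37+39 = 133
W - N - Z - H - Q - Y - W: 16+11+23+31+37+4 = 122
W - N - Z - Y - H - Q - W: 16+11+16+7+31+39 = 120
W - N - Z - Y - Q - H - W: 16+11+16+37+31+11 = 122
W - N - Z - Q - H - Y - W: 16+11+28+31+7+4 = 97
W - N - Z - Q - Y - H - W: 16+11+28+37+7+11 = 110
W - N - H - Z - Y - Q - W: 16+17+23+16+37+39 = 148
W - N - H - Z - Q - Y - W: 16+17+23+28+37+4 = 125
W - N - H - Y - Z - Q - W: 16+17+7+16+28+39 = 123
W - N - H - Y - Q - Z - W: 16+17+7+37+28+12 = 117
W - N - H - Q - Z - Y - W: 16+17+31+28+16+4 = 112
W - N - H - Q - Y - Z - W: 16+17+31+37+16+12 = 129
W - N - Y - Z - H - Q - W: 16+20+16+23+31+39 = 145
W - N - Y - Z - Q - H - W: 16+20+16+28+31+11 = 122
… (46 more)
W - Z - N - Q - H - Y - W: 12+11+27+31+7+4 = 92  ← best
The minimum is 92.
One optimal route: W → Z → N → Q → H → Y → W (or its reverse).

Shortest round trip = 92 min.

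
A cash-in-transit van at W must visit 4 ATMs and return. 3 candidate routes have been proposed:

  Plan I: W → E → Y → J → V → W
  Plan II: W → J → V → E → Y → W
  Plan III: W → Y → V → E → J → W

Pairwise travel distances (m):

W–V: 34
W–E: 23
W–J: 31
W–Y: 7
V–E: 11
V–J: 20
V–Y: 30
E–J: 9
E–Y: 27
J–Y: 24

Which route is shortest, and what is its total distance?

Shortest is Plan III, total 88 m.

Plan I: 23 + 27 + 24 + 20 + 34 = 128
Plan II: 31 + 20 + 11 + 27 + 7 = 96
Plan III: 7 + 30 + 11 + 9 + 31 = 88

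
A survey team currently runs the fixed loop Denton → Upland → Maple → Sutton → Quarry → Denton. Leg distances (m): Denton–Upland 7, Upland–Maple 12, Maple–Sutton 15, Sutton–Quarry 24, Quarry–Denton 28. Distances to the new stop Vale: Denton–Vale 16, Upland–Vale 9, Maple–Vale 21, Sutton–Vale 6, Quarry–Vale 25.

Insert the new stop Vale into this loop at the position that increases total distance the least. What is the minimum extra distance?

+7 m — insert Vale between Sutton and Quarry.

Insertion cost between consecutive stops i–j is d(i,Vale) + d(Vale,j) − d(i,j):
  between Denton and Upland: 16 + 9 − 7 = 18
  between Upland and Maple: 9 + 21 − 12 = 18
  between Maple and Sutton: 21 + 6 − 15 = 12
  between Sutton and Quarry: 6 + 25 − 24 = 7
  between Quarry and Denton: 25 + 16 − 28 = 13
Cheapest insertion is between Sutton and Quarry, adding 7.
New total = 86 + 7 = 93.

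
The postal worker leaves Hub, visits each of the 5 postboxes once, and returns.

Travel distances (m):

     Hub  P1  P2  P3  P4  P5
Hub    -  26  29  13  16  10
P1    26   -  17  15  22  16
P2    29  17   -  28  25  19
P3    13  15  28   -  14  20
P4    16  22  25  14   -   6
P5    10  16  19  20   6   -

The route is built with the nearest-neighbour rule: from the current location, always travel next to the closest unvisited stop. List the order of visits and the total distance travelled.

Nearest-neighbour total = 91 m; route Hub → P5 → P4 → P3 → P1 → P2 → Hub.

At Hub the remaining stops are P5 10, P3 13, P4 16, P1 26, P2 29; go to P5.
At P5 the remaining stops are P4 6, P1 16, P2 19, P3 20; go to P4.
At P4 the remaining stops are P3 14, P1 22, P2 25; go to P3.
At P3 the remaining stops are P1 15, P2 28; go to P1.
At P1 the remaining stops are P2 17; go to P2.
Return P2→Hub: 29.
Total = 10 + 6 + 14 + 15 + 17 + 29 = 91.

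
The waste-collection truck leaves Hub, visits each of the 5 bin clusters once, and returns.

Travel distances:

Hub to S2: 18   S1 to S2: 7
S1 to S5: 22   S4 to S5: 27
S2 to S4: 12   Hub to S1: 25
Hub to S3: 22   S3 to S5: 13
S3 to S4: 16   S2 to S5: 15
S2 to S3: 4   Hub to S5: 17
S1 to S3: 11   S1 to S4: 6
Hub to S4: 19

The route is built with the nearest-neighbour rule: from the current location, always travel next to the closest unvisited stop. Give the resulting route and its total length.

At Hub the remaining stops are S5 17, S2 18, S4 19, S3 22, S1 25; go to S5.
At S5 the remaining stops are S3 13, S2 15, S1 22, S4 27; go to S3.
At S3 the remaining stops are S2 4, S1 11, S4 16; go to S2.
At S2 the remaining stops are S1 7, S4 12; go to S1.
At S1 the remaining stops are S4 6; go to S4.
Return S4→Hub: 19.
Total = 17 + 13 + 4 + 7 + 6 + 19 = 66.

Nearest-neighbour total = 66; route Hub → S5 → S3 → S2 → S1 → S4 → Hub.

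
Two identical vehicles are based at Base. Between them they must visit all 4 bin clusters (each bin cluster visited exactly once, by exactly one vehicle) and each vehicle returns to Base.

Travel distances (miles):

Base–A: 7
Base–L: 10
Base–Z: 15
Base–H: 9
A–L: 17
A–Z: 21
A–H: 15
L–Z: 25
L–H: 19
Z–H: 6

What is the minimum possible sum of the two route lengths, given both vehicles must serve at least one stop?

There are 2^3 − 1 = 7 ways to divide the 4 stops into two non-empty groups. For each, the best each vehicle can do is its own shortest tour through its group:
  {A} + {L, Z, H}: 14 + 50 = 64
  {L} + {A, Z, H}: 20 + 43 = 63
  {A, L} + {Z, H}: 34 + 30 = 64
  {Z} + {A, L, H}: 30 + 51 = 81
  {A, Z} + {L, H}: 43 + 38 = 81
  {L, Z} + {A, H}: 50 + 31 = 81
  … (7 splits in total)
Best: vehicle 1 Base → L → Base = 20; vehicle 2 Base → A → Z → H → Base = 43; combined 63.

63 miles — the smallest possible combined total.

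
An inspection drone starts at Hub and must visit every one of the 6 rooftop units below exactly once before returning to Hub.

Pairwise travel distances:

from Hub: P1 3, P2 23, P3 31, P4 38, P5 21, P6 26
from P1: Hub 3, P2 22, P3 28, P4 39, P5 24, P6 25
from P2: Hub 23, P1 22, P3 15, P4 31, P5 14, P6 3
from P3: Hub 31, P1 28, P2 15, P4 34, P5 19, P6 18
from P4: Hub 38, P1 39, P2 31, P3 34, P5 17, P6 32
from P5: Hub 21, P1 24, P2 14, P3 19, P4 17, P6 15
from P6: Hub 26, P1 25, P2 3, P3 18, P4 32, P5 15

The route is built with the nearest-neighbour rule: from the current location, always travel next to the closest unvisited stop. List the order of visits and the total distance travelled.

125 along Hub → P1 → P2 → P6 → P5 → P4 → P3 → Hub.

At Hub the remaining stops are P1 3, P5 21, P2 23, P6 26, P3 31, P4 38; go to P1.
At P1 the remaining stops are P2 22, P5 24, P6 25, P3 28, P4 39; go to P2.
At P2 the remaining stops are P6 3, P5 14, P3 15, P4 31; go to P6.
At P6 the remaining stops are P5 15, P3 18, P4 32; go to P5.
At P5 the remaining stops are P4 17, P3 19; go to P4.
At P4 the remaining stops are P3 34; go to P3.
Return P3→Hub: 31.
Total = 3 + 22 + 3 + 15 + 17 + 34 + 31 = 125.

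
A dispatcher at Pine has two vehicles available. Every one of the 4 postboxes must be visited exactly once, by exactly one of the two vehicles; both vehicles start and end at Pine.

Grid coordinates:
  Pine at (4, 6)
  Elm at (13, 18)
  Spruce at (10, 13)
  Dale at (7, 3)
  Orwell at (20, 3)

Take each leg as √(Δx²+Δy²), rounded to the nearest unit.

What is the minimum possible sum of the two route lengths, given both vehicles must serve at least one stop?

Check every non-empty split of the stops between the two vehicles; for each half take its own optimal tour:
  {Elm} + {Spruce, Dale, Orwell}: 30 + 40 = 70
  {Spruce} + {Elm, Dale, Orwell}: 18 + 49 = 67
  {Elm, Spruce} + {Dale, Orwell}: 30 + 33 = 63
  {Dale} + {Elm, Spruce, Orwell}: 8 + 48 = 56
  {Elm, Dale} + {Spruce, Orwell}: 35 + 39 = 74
  {Spruce, Dale} + {Elm, Orwell}: 23 + 48 = 71
  … (7 splits in total)
Best: vehicle 1 Pine → Dale → Pine = 8; vehicle 2 Pine → Spruce → Elm → Orwell → Pine = 48; combined 56.

Minimum combined distance: 56.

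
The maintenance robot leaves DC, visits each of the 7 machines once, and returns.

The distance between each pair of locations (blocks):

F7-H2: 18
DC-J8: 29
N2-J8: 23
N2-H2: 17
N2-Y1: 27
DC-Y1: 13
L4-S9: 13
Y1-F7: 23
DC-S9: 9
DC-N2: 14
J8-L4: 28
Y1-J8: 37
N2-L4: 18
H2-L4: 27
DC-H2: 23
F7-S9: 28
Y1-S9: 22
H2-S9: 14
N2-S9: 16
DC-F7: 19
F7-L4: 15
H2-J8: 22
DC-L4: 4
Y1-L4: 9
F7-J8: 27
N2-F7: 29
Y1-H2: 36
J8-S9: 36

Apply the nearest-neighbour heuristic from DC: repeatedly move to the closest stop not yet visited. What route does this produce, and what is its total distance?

DC → [L4:4 / S9:9 / Y1:13 / N2:14 / F7:19 / H2:23 / J8:29] → L4 (4)
L4 → [Y1:9 / S9:13 / F7:15 / N2:18 / H2:27 / J8:28] → Y1 (9)
Y1 → [S9:22 / F7:23 / N2:27 / H2:36 / J8:37] → S9 (22)
S9 → [H2:14 / N2:16 / F7:28 / J8:36] → H2 (14)
H2 → [N2:17 / F7:18 / J8:22] → N2 (17)
N2 → [J8:23 / F7:29] → J8 (23)
J8 → [F7:27] → F7 (27)
Return F7→DC: 19.
Total = 4 + 9 + 22 + 14 + 17 + 23 + 27 + 19 = 135.

Total distance 135 blocks via the nearest-neighbour route DC → L4 → Y1 → S9 → H2 → N2 → J8 → F7 → DC.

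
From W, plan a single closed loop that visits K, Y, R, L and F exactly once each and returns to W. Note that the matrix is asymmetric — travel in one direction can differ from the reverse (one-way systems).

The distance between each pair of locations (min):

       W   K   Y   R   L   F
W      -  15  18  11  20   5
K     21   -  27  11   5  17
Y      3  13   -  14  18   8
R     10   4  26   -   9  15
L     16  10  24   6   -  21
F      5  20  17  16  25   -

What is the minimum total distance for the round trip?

W-K-Y-R-L-F-W: 15+27+14+9+21+5 = 91
W-K-Y-R-F-L-W: 15+27+14+15+25+16 = 112
W-K-Y-L-R-F-W: 15+27+18+6+15+5 = 86
W-K-Y-L-F-R-W: 15+27+18+21+16+10 = 107
W-K-Y-F-R-L-W: 15+27+8+16+9+16 = 91
W-K-Y-F-L-R-W: 15+27+8+25+6+10 = 91
W-K-R-Y-L-F-W: 15+11+26+18+21+5 = 96
W-K-R-Y-F-L-W: 15+11+26+8+25+16 = 101
W-K-R-L-Y-F-W: 15+11+9+24+8+5 = 72
W-K-R-L-F-Y-W: 15+11+9+21+17+3 = 76
W-K-R-F-Y-L-W: 15+11+15+17+18+16 = 92
W-K-R-F-L-Y-W: 15+11+15+25+24+3 = 93
W-K-L-Y-R-F-W: 15+5+24+14+15+5 = 78
W-K-L-Y-F-R-W: 15+5+24+8+16+10 = 78
… (106 more)
W-F-Y-K-L-R-W: 5+17+13+5+6+10 = 56  ← best
The minimum is 56.
One optimal route: W → F → Y → K → L → R → W.

56 min — the shortest possible round trip.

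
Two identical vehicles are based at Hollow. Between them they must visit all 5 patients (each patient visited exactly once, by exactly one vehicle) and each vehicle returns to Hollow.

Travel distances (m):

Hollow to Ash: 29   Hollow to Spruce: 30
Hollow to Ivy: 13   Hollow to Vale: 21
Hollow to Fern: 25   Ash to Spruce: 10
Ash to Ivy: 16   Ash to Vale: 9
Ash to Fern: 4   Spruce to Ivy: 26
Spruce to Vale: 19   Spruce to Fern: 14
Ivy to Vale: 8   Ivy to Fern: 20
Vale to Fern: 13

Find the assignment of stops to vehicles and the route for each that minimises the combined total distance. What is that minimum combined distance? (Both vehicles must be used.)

Try each way of splitting the stops between the two vehicles (each non-empty) and, for each split, find the best tour for each vehicle:
  {Ash} + {Spruce, Ivy, Vale, Fern}: 58 + 78 = 136
  {Spruce} + {Ash, Ivy, Vale, Fern}: 60 + 59 = 119
  {Ash, Spruce} + {Ivy, Vale, Fern}: 69 + 59 = 128
  {Ivy} + {Ash, Spruce, Vale, Fern}: 26 + 78 = 104
  {Ash, Ivy} + {Spruce, Vale, Fern}: 58 + 78 = 136
  {Spruce, Ivy} + {Ash, Vale, Fern}: 69 + 59 = 128
  … (15 splits in total)
Best: vehicle 1 Hollow → Ivy → Hollow = 26; vehicle 2 Hollow → Spruce → Ash → Fern → Vale → Hollow = 78; combined 104.

104 m — the smallest possible combined total.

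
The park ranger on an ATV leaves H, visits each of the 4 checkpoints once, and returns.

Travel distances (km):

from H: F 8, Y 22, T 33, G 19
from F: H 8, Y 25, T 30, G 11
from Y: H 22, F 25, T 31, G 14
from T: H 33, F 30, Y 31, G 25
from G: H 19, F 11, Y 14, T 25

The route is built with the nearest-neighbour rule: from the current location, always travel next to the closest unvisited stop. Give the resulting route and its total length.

From H: distances to unvisited — F=8, G=19, Y=22, T=33. Nearest is F (8).
From F: distances to unvisited — G=11, Y=25, T=30. Nearest is G (11).
From G: distances to unvisited — Y=14, T=25. Nearest is Y (14).
From Y: distances to unvisited — T=31. Nearest is T (31).
Return T→H: 33.
Total = 8 + 11 + 14 + 31 + 33 = 97.

97 km along H → F → G → Y → T → H.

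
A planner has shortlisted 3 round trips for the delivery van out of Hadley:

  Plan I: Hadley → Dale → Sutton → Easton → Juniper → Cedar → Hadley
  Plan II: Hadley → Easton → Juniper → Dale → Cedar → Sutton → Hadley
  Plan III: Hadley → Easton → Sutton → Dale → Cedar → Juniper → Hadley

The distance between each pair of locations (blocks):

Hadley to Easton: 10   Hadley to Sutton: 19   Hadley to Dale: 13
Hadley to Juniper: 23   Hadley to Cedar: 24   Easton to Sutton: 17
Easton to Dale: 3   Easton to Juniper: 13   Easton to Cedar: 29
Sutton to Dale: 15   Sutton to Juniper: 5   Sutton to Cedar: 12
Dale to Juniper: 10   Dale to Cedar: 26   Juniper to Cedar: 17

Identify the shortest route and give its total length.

Shortest is Plan II, total 90 blocks.

Plan I: 13 + 15 + 17 + 13 + 17 + 24 = 99
Plan II: 10 + 13 + 10 + 26 + 12 + 19 = 90
Plan III: 10 + 17 + 15 + 26 + 17 + 23 = 108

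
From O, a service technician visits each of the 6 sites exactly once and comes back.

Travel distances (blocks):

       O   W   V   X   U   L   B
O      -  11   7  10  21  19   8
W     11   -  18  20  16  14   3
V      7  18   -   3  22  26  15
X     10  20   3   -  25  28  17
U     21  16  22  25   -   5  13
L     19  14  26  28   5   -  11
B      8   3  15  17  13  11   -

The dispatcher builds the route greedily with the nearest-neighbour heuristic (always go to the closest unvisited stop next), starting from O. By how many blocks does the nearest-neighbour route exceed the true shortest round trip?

O: V=7, B=8, X=10, W=11, L=19, U=21 ⇒ V
V: X=3, B=15, W=18, U=22, L=26 ⇒ X
X: B=17, W=20, U=25, L=28 ⇒ B
B: W=3, L=11, U=13 ⇒ W
W: L=14, U=16 ⇒ L
L: U=5 ⇒ U
NN route O → V → X → B → W → L → U → O costs 70.
Optimal: O → W → B → L → U → V → X → O costs 65 (by enumerating all 360 distinct tours).
Excess = 70 − 65 = 5.

Excess over optimum: 5 blocks.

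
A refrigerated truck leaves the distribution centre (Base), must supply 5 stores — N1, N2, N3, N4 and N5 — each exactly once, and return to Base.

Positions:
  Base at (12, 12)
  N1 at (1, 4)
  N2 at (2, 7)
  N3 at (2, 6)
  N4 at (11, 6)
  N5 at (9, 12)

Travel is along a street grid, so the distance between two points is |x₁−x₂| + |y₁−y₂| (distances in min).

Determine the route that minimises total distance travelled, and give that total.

Base→N1→N2→N3→N4→N5→Base: 19+4+1+9+8+3 = 44
Base→N1→N2→N3→N5→N4→Base: 19+4+1+13+8+7 = 52
Base→N1→N2→N4→N3→N5→Base: 19+4+10+9+13+3 = 58
Base→N1→N2→N4→N5→N3→Base: 19+4+10+8+13+16 = 70
Base→N1→N2→N5→N3→N4→Base: 19+4+12+13+9+7 = 64
Base→N1→N2→N5→N4→N3→Base: 19+4+12+8+9+16 = 68
Base→N1→N3→N2→N4→N5→Base: 19+3+1+10+8+3 = 44
Base→N1→N3→N2→N5→N4→Base: 19+3+1+12+8+7 = 50
Base→N1→N3→N4→N2→N5→Base: 19+3+9+10+12+3 = 56
Base→N1→N3→N4→N5→N2→Base: 19+3+9+8+12+15 = 66
Base→N1→N3→N5→N2→N4→Base: 19+3+13+12+10+7 = 64
Base→N1→N3→N5→N4→N2→Base: 19+3+13+8+10+15 = 68
Base→N1→N4→N2→N3→N5→Base: 19+12+10+1+13+3 = 58
Base→N1→N4→N2→N5→N3→Base: 19+12+10+12+13+16 = 82
… (46 more)
Base→N4→N1→N3→N2→N5→Base: 7+12+3+1+12+3 = 38  ← best
The minimum is 38.
One optimal route: Base → N4 → N1 → N3 → N2 → N5 → Base (or its reverse).

Shortest round trip = 38 min.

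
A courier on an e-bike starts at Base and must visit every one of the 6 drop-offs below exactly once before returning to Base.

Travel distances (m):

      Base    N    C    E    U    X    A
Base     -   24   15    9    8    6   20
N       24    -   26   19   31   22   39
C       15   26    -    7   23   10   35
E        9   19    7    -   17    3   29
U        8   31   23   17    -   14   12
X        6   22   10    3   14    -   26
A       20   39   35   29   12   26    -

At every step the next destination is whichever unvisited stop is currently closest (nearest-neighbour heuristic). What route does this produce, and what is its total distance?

114 m along Base → X → E → C → U → A → N → Base.

Base → [X:6 / U:8 / E:9 / C:15 / A:20 / N:24] → X (6)
X → [E:3 / C:10 / U:14 / N:22 / A:26] → E (3)
E → [C:7 / U:17 / N:19 / A:29] → C (7)
C → [U:23 / N:26 / A:35] → U (23)
U → [A:12 / N:31] → A (12)
A → [N:39] → N (39)
Return N→Base: 24.
Total = 6 + 3 + 7 + 23 + 12 + 39 + 24 = 114.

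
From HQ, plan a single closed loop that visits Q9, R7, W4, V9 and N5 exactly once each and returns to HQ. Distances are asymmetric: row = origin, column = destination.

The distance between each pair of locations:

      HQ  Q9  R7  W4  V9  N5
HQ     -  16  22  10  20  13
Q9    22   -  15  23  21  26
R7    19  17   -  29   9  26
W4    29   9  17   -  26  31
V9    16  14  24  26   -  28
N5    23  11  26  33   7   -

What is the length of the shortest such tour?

HQ → Q9 → R7 → W4 → V9 → N5 → HQ: 16+15+29+26+28+23 = 137
HQ → Q9 → R7 → W4 → N5 → V9 → HQ: 16+15+29+31+7+16 = 114
HQ → Q9 → R7 → V9 → W4 → N5 → HQ: 16+15+9+26+31+23 = 120
HQ → Q9 → R7 → V9 → N5 → W4 → HQ: 16+15+9+28+33+29 = 130
HQ → Q9 → R7 → N5 → W4 → V9 → HQ: 16+15+26+33+26+16 = 132
HQ → Q9 → R7 → N5 → V9 → W4 → HQ: 16+15+26+7+26+29 = 119
HQ → Q9 → W4 → R7 → V9 → N5 → HQ: 16+23+17+9+28+23 = 116
HQ → Q9 → W4 → R7 → N5 → V9 → HQ: 16+23+17+26+7+16 = 105
HQ → Q9 → W4 → V9 → R7 → N5 → HQ: 16+23+26+24+26+23 = 138
HQ → Q9 → W4 → V9 → N5 → R7 → HQ: 16+23+26+28+26+19 = 138
HQ → Q9 → W4 → N5 → R7 → V9 → HQ: 16+23+31+26+9+16 = 121
HQ → Q9 → W4 → N5 → V9 → R7 → HQ: 16+23+31+7+24+19 = 120
HQ → Q9 → V9 → R7 → W4 → N5 → HQ: 16+21+24+29+31+23 = 144
HQ → Q9 → V9 → R7 → N5 → W4 → HQ: 16+21+24+26+33+29 = 149
… (106 more)
HQ → W4 → Q9 → R7 → N5 → V9 → HQ: 10+9+15+26+7+16 = 83  ← best
The minimum is 83.
One optimal route: HQ → W4 → Q9 → R7 → N5 → V9 → HQ.

Minimum total distance: 83.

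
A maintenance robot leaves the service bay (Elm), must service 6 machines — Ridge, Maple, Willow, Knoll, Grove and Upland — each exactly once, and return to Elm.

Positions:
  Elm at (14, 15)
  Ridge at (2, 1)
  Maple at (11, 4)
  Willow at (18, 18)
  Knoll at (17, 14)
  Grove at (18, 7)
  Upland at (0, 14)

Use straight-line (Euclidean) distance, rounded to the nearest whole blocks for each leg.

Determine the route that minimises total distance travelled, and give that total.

60 blocks — the shortest possible round trip.

With 6 stops there are 6!/2 = 360 distinct round trips (a route and its reverse cost the same).
Elm → Ridge → Maple → Willow → Knoll → Grove → Upland → Elm: 18+9+16+4+7+19+14 = 87
Elm → Ridge → Maple → Willow → Knoll → Upland → Grove → Elm: 18+9+16+4+17+19+9 = 92
Elm → Ridge → Maple → Willow → Grove → Knoll → Upland → Elm: 18+9+16+11+7+17+14 = 92
Elm → Ridge → Maple → Willow → Grove → Upland → Knoll → Elm: 18+9+16+11+19+17+3 = 93
Elm → Ridge → Maple → Willow → Upland → Knoll → Grove → Elm: 18+9+16+18+17+7+9 = 94
Elm → Ridge → Maple → Willow → Upland → Grove → Knoll → Elm: 18+9+16+18+19+7+3 = 90
Elm → Ridge → Maple → Knoll → Willow → Grove → Upland → Elm: 18+9+12+4+11+19+14 = 87
Elm → Ridge → Maple → Knoll → Willow → Upland → Grove → Elm: 18+9+12+4+18+19+9 = 89
… (352 more)
Elm → Willow → Knoll → Grove → Maple → Ridge → Upland → Elm: 5+4+7+8+9+13+14 = 60  ← best
The minimum is 60.
One optimal route: Elm → Willow → Knoll → Grove → Maple → Ridge → Upland → Elm (or its reverse).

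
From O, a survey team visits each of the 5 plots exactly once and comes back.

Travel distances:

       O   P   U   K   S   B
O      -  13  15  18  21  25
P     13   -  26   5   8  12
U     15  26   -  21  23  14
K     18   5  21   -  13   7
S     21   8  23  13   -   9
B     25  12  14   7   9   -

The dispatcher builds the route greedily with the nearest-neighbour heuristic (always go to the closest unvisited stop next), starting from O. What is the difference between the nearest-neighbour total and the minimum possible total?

The nearest-neighbour route is 3 longer than optimal.

O: P=13, U=15, K=18, S=21, B=25 ⇒ P
P: K=5, S=8, B=12, U=26 ⇒ K
K: B=7, S=13, U=21 ⇒ B
B: S=9, U=14 ⇒ S
S: U=23 ⇒ U
NN route O → P → K → B → S → U → O costs 72.
Optimal: O → P → K → S → B → U → O costs 69 (by enumerating all 60 distinct tours).
Excess = 72 − 69 = 3.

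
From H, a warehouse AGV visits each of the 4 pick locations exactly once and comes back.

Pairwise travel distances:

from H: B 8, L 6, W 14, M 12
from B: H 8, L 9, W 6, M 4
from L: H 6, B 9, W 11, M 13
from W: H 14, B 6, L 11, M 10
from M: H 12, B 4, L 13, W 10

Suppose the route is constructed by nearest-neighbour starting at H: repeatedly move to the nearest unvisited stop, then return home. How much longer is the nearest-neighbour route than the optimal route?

From H: L=6, B=8, M=12, W=14 → choose L (6).
From L: B=9, W=11, M=13 → choose B (9).
From B: M=4, W=6 → choose M (4).
From M: W=10 → choose W (10).
NN route H → L → B → M → W → H costs 43.
Optimal: H → B → M → W → L → H costs 39 (by enumerating all 12 distinct tours).
Excess = 43 − 39 = 4.

4 longer than the optimal tour.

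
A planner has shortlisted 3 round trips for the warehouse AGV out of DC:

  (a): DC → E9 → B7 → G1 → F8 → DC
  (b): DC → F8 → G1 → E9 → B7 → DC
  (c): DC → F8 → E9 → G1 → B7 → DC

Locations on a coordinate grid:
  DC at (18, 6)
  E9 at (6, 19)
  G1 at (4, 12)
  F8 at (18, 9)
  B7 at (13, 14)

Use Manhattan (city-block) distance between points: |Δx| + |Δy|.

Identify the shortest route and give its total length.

(a): 25 + 12 + 11 + 17 + 3 = 68
(b): 3 + 17 + 9 + 12 + 13 = 54
(c): 3 + 22 + 9 + 11 + 13 = 58

Shortest is (b), total 54.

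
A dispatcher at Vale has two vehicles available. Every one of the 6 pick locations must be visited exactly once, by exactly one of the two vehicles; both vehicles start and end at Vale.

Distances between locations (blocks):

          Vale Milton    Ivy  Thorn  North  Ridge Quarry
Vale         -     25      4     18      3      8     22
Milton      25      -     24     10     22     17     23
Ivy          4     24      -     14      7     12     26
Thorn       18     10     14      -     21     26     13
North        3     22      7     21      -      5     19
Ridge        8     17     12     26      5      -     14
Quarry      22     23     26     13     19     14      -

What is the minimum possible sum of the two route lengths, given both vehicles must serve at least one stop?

78 blocks — the smallest possible combined total.

Check every non-empty split of the stops between the two vehicles; for each half take its own optimal tour:
  {Milton} + {Ivy, Thorn, North, Ridge, Quarry}: 50 + 53 = 103
  {Ivy} + {Milton, Thorn, North, Ridge, Quarry}: 8 + 70 = 78
  {Milton, Ivy} + {Thorn, North, Ridge, Quarry}: 53 + 53 = 106
  {Thorn} + {Milton, Ivy, North, Ridge, Quarry}: 36 + 73 = 109
  {Milton, Thorn} + {Ivy, North, Ridge, Quarry}: 53 + 52 = 105
  {Ivy, Thorn} + {Milton, North, Ridge, Quarry}: 36 + 70 = 106
  … (31 splits in total)
Best: vehicle 1 Vale → Ivy → Vale = 8; vehicle 2 Vale → Milton → Thorn → Quarry → Ridge → North → Vale = 70; combined 78.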